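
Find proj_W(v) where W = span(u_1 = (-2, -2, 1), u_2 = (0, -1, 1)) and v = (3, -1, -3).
proj_W(v) = (16/9, 13/9, -5/9)

Set up U = [u_1 | ... | u_2] ∈ R^(3×2). The projector onto W = col(U) is P = U (U^T U)^(-1) U^T.
Compute U^T U =
  [9, 3]
  [3, 2],
and U^T v = (-7, -2).
Solve U^T U · c = U^T v for the coefficients: c = (-8/9, 1/3). The projection is proj_W(v) = U c.
Check: (v - proj_W(v)) · u_1 = 0  (should be 0).
Check: (v - proj_W(v)) · u_2 = 0  (should be 0).
Result: proj_W(v) = (16/9, 13/9, -5/9).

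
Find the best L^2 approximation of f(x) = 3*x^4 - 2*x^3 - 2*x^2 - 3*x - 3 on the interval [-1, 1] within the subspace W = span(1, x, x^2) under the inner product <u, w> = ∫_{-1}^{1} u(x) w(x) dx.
g(x) = 4*x^2/7 - 21*x/5 - 114/35

The best approximation g ∈ W is the orthogonal projection of f onto W. Writing g = a_0 + a_1 x + a_2 x^2, the coefficients solve the normal equations G · a = b where
  G_{ij} = <φ_i, φ_j> and b_i = <f, φ_i>, with φ_0 = 1, φ_1 = x, φ_2 = x^2.
G =
  [2, 0, 2/3]
  [0, 2/3, 0]
  [2/3, 0, 2/5],
b = (-92/15, -14/5, -68/35).
Solving gives a_0 = -114/35, a_1 = -21/5, a_2 = 4/7, so
  g(x) = 4*x^2/7 - 21*x/5 - 114/35.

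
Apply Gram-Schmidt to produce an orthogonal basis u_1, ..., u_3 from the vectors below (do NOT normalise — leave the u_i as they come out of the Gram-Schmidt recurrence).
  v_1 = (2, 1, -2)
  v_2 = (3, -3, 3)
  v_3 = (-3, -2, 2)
Orthogonal basis:
  u_1 = (2, 1, -2)
  u_2 = (11/3, -8/3, 7/3)
  u_3 = (-5/26, -10/13, -15/26)

Apply the Gram-Schmidt recurrence
  u_1 = v_1
  u_i = v_i − Σ_{j<i} ((v_i · u_j) / (u_j · u_j)) · u_j.

Step by step this gives:
  u_1 = (2, 1, -2)
  u_2 = (11/3, -8/3, 7/3)
  u_3 = (-5/26, -10/13, -15/26)

Orthogonality check:
  u_2 · u_1 = 0 (should be 0)
  u_3 · u_1 = 0 (should be 0)
  u_3 · u_2 = 0 (should be 0)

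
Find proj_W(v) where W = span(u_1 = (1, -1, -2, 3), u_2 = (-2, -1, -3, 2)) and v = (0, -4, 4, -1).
proj_W(v) = (130/149, 89/149, 251/149, -194/149)

Set up U = [u_1 | ... | u_2] ∈ R^(4×2). The projector onto W = col(U) is P = U (U^T U)^(-1) U^T.
Compute U^T U =
  [15, 11]
  [11, 18],
and U^T v = (-7, -10).
Solve U^T U · c = U^T v for the coefficients: c = (-16/149, -73/149). The projection is proj_W(v) = U c.
Check: (v - proj_W(v)) · u_1 = 0  (should be 0).
Check: (v - proj_W(v)) · u_2 = 0  (should be 0).
Result: proj_W(v) = (130/149, 89/149, 251/149, -194/149).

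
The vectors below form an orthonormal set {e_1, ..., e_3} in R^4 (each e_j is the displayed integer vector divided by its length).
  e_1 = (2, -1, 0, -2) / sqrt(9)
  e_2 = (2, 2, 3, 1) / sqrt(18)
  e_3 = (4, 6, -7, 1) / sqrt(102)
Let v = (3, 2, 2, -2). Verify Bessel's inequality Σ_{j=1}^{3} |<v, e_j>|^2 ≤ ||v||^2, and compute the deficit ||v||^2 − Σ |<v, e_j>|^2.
Σ |<v, e_j>|^2 = 950/51; ||v||^2 = 21; deficit = 121/51

Write each e_j = u_j / sqrt(<u_j, u_j>) where u_j is the displayed integer vector. Then <v, e_j> = <v, u_j> / sqrt(<u_j, u_j>), so |<v, e_j>|^2 = <v, u_j>^2 / <u_j, u_j>.
Coefficients: <v, e_1> = 8/sqrt(9), <v, e_2> = 14/sqrt(18), <v, e_3> = 8/sqrt(102).
Square and sum: Σ |<v, e_j>|^2 = 950/51.
Compute ||v||^2 = v·v = 21.
Deficit = 21 − 950/51 = 121/51 ≥ 0, confirming Bessel's inequality. (The deficit equals ||v − Σ <v,e_j> e_j||^2, the squared distance from v to span{e_j}.)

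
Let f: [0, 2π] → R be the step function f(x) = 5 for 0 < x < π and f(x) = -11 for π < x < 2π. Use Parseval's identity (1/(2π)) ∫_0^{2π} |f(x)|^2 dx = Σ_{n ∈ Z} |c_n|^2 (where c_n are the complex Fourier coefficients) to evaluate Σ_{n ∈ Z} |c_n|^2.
Σ |c_n|^2 = 73

Parseval equates the L^2 energy of f (normalised by 1/(2π)) with the ℓ^2 sum of its Fourier coefficients: (1/(2π)) ∫_0^{2π} |f|^2 = Σ |c_n|^2.
Compute the left side: (1/(2π)) [∫_0^π 5^2 dx + ∫_π^{2π} (-11)^2 dx] = (1/(2π)) · (25π + 121π) = (25 + 121)/2 = 73.
So Σ_{n ∈ Z} |c_n|^2 = 73.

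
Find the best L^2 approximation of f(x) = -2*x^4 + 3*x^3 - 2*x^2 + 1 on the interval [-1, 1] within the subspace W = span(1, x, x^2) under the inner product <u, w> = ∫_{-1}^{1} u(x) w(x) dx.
g(x) = -26*x^2/7 + 9*x/5 + 41/35

The best approximation g ∈ W is the orthogonal projection of f onto W. Writing g = a_0 + a_1 x + a_2 x^2, the coefficients solve the normal equations G · a = b where
  G_{ij} = <φ_i, φ_j> and b_i = <f, φ_i>, with φ_0 = 1, φ_1 = x, φ_2 = x^2.
G =
  [2, 0, 2/3]
  [0, 2/3, 0]
  [2/3, 0, 2/5],
b = (-2/15, 6/5, -74/105).
Solving gives a_0 = 41/35, a_1 = 9/5, a_2 = -26/7, so
  g(x) = -26*x^2/7 + 9*x/5 + 41/35.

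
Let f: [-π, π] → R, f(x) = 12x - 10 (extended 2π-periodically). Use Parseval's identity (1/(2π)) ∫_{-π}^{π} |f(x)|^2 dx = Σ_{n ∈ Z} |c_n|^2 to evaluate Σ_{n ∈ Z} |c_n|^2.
Σ |c_n|^2 = 48π^2 + 100

Expand and integrate term by term over [-π, π]:
  ∫ (12x)^2 dx = 144·(2π^3/3); ∫ 2·12·(-10)·x dx = 0 (odd integrand); ∫ (-10)^2 dx = 100·2π.
So (1/(2π)) ∫_{-π}^{π} (12x - 10)^2 dx = 144π^2/3 + 100 = 48π^2 + 100.
Parseval ⇒ Σ |c_n|^2 = 48π^2 + 100.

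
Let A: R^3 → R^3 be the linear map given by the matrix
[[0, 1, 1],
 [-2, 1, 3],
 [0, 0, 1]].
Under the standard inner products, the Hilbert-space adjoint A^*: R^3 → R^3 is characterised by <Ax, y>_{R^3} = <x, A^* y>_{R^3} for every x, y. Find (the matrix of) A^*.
A^* = A^T =
[[0, -2, 0],
 [1, 1, 0],
 [1, 3, 1]]

For real matrices with standard dot products, the defining identity <Ax, y> = <x, A^* y> gives (Ax)^T y = x^T (A^*) y, i.e. x^T A^T y = x^T (A^*) y. Since this holds for all x, y, we must have A^* = A^T. Therefore
A^* =
[[0, -2, 0],
 [1, 1, 0],
 [1, 3, 1]].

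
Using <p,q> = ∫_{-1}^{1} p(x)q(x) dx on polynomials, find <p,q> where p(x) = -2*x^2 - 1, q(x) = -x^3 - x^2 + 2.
<p,q> = -26/5

Expand the product: p(x)·q(x) = 2*x^5 + 2*x^4 + x^3 - 3*x^2 - 2.
∫_{-1}^{1} of each monomial x^k gives [2/(k+1) if k even, 0 if k odd]. Integrating term-by-term (or equivalently evaluating the antiderivative F(x) = x^6/3 + 2*x^5/5 + x^4/4 - x^3 - 2*x at the endpoints):
  F(1) − F(−1) = -121/60 − (191/60) = -26/5.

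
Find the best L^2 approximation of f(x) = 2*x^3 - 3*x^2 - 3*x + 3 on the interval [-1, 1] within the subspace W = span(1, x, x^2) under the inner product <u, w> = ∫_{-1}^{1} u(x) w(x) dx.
g(x) = -3*x^2 - 9*x/5 + 3

The best approximation g ∈ W is the orthogonal projection of f onto W. Writing g = a_0 + a_1 x + a_2 x^2, the coefficients solve the normal equations G · a = b where
  G_{ij} = <φ_i, φ_j> and b_i = <f, φ_i>, with φ_0 = 1, φ_1 = x, φ_2 = x^2.
G =
  [2, 0, 2/3]
  [0, 2/3, 0]
  [2/3, 0, 2/5],
b = (4, -6/5, 4/5).
Solving gives a_0 = 3, a_1 = -9/5, a_2 = -3, so
  g(x) = -3*x^2 - 9*x/5 + 3.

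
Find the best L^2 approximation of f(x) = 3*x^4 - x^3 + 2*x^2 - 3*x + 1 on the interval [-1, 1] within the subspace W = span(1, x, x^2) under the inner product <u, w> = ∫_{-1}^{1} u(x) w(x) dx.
g(x) = 32*x^2/7 - 18*x/5 + 26/35

The best approximation g ∈ W is the orthogonal projection of f onto W. Writing g = a_0 + a_1 x + a_2 x^2, the coefficients solve the normal equations G · a = b where
  G_{ij} = <φ_i, φ_j> and b_i = <f, φ_i>, with φ_0 = 1, φ_1 = x, φ_2 = x^2.
G =
  [2, 0, 2/3]
  [0, 2/3, 0]
  [2/3, 0, 2/5],
b = (68/15, -12/5, 244/105).
Solving gives a_0 = 26/35, a_1 = -18/5, a_2 = 32/7, so
  g(x) = 32*x^2/7 - 18*x/5 + 26/35.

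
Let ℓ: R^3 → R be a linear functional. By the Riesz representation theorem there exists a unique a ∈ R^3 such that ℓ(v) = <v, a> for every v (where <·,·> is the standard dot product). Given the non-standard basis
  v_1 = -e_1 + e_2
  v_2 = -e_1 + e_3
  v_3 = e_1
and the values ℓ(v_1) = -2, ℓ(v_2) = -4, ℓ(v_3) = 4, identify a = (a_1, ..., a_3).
a = (4, 2, 0)

Write a = (a_1, ..., a_3) in the standard basis. For each basis vector v_i, ℓ(v_i) = <v_i, a> is a linear equation in the a_j's. Collect the n equations into a matrix system V a = ℓ, where row i of V is v_i (expressed in the standard basis). Since V is invertible (lower-triangular with 1s on the diagonal, up to permutation), solve by back-substitution:
  V =
[[-1, 1, 0],
 [-1, 0, 1],
 [1, 0, 0]]
  V a = (-2, -4, 4)
Solving gives a = (4, 2, 0).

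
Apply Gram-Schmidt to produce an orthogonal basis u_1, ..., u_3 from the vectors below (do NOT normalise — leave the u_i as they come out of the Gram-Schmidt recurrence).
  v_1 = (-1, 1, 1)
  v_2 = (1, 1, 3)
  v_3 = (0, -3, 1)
Orthogonal basis:
  u_1 = (-1, 1, 1)
  u_2 = (2, 0, 2)
  u_3 = (-7/6, -7/3, 7/6)

Apply the Gram-Schmidt recurrence
  u_1 = v_1
  u_i = v_i − Σ_{j<i} ((v_i · u_j) / (u_j · u_j)) · u_j.

Step by step this gives:
  u_1 = (-1, 1, 1)
  u_2 = (2, 0, 2)
  u_3 = (-7/6, -7/3, 7/6)

Orthogonality check:
  u_2 · u_1 = 0 (should be 0)
  u_3 · u_1 = 0 (should be 0)
  u_3 · u_2 = 0 (should be 0)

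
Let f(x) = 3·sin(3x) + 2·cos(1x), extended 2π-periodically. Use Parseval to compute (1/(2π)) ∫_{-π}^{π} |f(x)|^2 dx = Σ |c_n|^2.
Σ |c_n|^2 = 13/2

Expand |f|^2 and use orthogonality of {sin(nx), cos(mx)} on [-π, π]:
  ∫_{-π}^{π} sin(nx)^2 dx = π, ∫ cos(mx)^2 dx = π, and cross terms integrate to 0.
So ∫_{-π}^{π} f(x)^2 dx = 3^2 · π + 2^2 · π = (9 + 4)π.
Divide by 2π: (9 + 4)/2 = 13/2.
By Parseval, this equals Σ |c_n|^2.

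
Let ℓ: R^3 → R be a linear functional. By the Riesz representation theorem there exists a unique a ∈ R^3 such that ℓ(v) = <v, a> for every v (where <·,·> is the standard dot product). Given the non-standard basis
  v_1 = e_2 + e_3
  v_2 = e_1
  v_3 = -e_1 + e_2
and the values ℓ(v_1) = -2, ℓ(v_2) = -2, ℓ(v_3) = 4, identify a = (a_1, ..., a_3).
a = (-2, 2, -4)

Write a = (a_1, ..., a_3) in the standard basis. For each basis vector v_i, ℓ(v_i) = <v_i, a> is a linear equation in the a_j's. Collect the n equations into a matrix system V a = ℓ, where row i of V is v_i (expressed in the standard basis). Since V is invertible (lower-triangular with 1s on the diagonal, up to permutation), solve by back-substitution:
  V =
[[0, 1, 1],
 [1, 0, 0],
 [-1, 1, 0]]
  V a = (-2, -2, 4)
Solving gives a = (-2, 2, -4).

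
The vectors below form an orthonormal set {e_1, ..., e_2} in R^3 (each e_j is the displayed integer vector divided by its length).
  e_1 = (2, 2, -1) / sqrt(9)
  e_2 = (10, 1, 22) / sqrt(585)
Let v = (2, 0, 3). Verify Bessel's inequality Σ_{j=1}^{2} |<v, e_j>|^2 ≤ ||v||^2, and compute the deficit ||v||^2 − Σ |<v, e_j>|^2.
Σ |<v, e_j>|^2 = 829/65; ||v||^2 = 13; deficit = 16/65

Write each e_j = u_j / sqrt(<u_j, u_j>) where u_j is the displayed integer vector. Then <v, e_j> = <v, u_j> / sqrt(<u_j, u_j>), so |<v, e_j>|^2 = <v, u_j>^2 / <u_j, u_j>.
Coefficients: <v, e_1> = 1/sqrt(9), <v, e_2> = 86/sqrt(585).
Square and sum: Σ |<v, e_j>|^2 = 829/65.
Compute ||v||^2 = v·v = 13.
Deficit = 13 − 829/65 = 16/65 ≥ 0, confirming Bessel's inequality. (The deficit equals ||v − Σ <v,e_j> e_j||^2, the squared distance from v to span{e_j}.)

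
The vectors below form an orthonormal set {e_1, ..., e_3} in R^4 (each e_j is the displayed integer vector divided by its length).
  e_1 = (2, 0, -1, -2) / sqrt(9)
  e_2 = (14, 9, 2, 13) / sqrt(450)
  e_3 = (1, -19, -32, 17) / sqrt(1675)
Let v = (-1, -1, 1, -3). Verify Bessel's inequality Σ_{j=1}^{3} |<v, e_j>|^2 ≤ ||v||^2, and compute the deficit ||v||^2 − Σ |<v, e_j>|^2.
Σ |<v, e_j>|^2 = 772/67; ||v||^2 = 12; deficit = 32/67

Write each e_j = u_j / sqrt(<u_j, u_j>) where u_j is the displayed integer vector. Then <v, e_j> = <v, u_j> / sqrt(<u_j, u_j>), so |<v, e_j>|^2 = <v, u_j>^2 / <u_j, u_j>.
Coefficients: <v, e_1> = 3/sqrt(9), <v, e_2> = -60/sqrt(450), <v, e_3> = -65/sqrt(1675).
Square and sum: Σ |<v, e_j>|^2 = 772/67.
Compute ||v||^2 = v·v = 12.
Deficit = 12 − 772/67 = 32/67 ≥ 0, confirming Bessel's inequality. (The deficit equals ||v − Σ <v,e_j> e_j||^2, the squared distance from v to span{e_j}.)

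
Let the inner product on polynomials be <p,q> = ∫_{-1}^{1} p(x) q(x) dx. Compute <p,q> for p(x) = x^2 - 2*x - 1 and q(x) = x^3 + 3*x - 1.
<p,q> = -52/15

Expand the product: p(x)·q(x) = x^5 - 2*x^4 + 2*x^3 - 7*x^2 - x + 1.
∫_{-1}^{1} of each monomial x^k gives [2/(k+1) if k even, 0 if k odd]. Integrating term-by-term (or equivalently evaluating the antiderivative F(x) = x^6/6 - 2*x^5/5 + x^4/2 - 7*x^3/3 - x^2/2 + x at the endpoints):
  F(1) − F(−1) = -47/30 − (19/10) = -52/15.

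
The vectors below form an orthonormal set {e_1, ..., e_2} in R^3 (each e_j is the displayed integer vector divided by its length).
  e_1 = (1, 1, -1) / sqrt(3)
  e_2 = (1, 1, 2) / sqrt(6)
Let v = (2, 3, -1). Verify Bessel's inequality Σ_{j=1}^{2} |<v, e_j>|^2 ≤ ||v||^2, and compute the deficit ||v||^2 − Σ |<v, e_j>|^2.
Σ |<v, e_j>|^2 = 27/2; ||v||^2 = 14; deficit = 1/2

Write each e_j = u_j / sqrt(<u_j, u_j>) where u_j is the displayed integer vector. Then <v, e_j> = <v, u_j> / sqrt(<u_j, u_j>), so |<v, e_j>|^2 = <v, u_j>^2 / <u_j, u_j>.
Coefficients: <v, e_1> = 6/sqrt(3), <v, e_2> = 3/sqrt(6).
Square and sum: Σ |<v, e_j>|^2 = 27/2.
Compute ||v||^2 = v·v = 14.
Deficit = 14 − 27/2 = 1/2 ≥ 0, confirming Bessel's inequality. (The deficit equals ||v − Σ <v,e_j> e_j||^2, the squared distance from v to span{e_j}.)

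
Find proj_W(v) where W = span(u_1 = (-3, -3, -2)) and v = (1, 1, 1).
proj_W(v) = (12/11, 12/11, 8/11)

Set up U = [u_1 | ... | u_1] ∈ R^(3×1). The projector onto W = col(U) is P = U (U^T U)^(-1) U^T.
Compute U^T U =
  [22],
and U^T v = (-8).
Solve U^T U · c = U^T v for the coefficients: c = (-4/11). The projection is proj_W(v) = U c.
Check: (v - proj_W(v)) · u_1 = 0  (should be 0).
Result: proj_W(v) = (12/11, 12/11, 8/11).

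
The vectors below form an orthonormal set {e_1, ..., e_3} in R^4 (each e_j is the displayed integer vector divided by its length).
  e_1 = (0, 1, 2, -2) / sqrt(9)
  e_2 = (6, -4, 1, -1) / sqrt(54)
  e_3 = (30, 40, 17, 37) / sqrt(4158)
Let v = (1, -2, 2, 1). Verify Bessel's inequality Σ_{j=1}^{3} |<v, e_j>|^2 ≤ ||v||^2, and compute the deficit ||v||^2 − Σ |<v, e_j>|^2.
Σ |<v, e_j>|^2 = 47/11; ||v||^2 = 10; deficit = 63/11

Write each e_j = u_j / sqrt(<u_j, u_j>) where u_j is the displayed integer vector. Then <v, e_j> = <v, u_j> / sqrt(<u_j, u_j>), so |<v, e_j>|^2 = <v, u_j>^2 / <u_j, u_j>.
Coefficients: <v, e_1> = 0/sqrt(9), <v, e_2> = 15/sqrt(54), <v, e_3> = 21/sqrt(4158).
Square and sum: Σ |<v, e_j>|^2 = 47/11.
Compute ||v||^2 = v·v = 10.
Deficit = 10 − 47/11 = 63/11 ≥ 0, confirming Bessel's inequality. (The deficit equals ||v − Σ <v,e_j> e_j||^2, the squared distance from v to span{e_j}.)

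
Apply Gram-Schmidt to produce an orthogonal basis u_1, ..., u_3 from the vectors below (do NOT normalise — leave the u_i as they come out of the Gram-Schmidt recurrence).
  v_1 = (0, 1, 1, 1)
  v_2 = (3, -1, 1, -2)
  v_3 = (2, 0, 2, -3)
Orthogonal basis:
  u_1 = (0, 1, 1, 1)
  u_2 = (3, -1/3, 5/3, -4/3)
  u_3 = (-38/41, 27/41, 29/41, -56/41)

Apply the Gram-Schmidt recurrence
  u_1 = v_1
  u_i = v_i − Σ_{j<i} ((v_i · u_j) / (u_j · u_j)) · u_j.

Step by step this gives:
  u_1 = (0, 1, 1, 1)
  u_2 = (3, -1/3, 5/3, -4/3)
  u_3 = (-38/41, 27/41, 29/41, -56/41)

Orthogonality check:
  u_2 · u_1 = 0 (should be 0)
  u_3 · u_1 = 0 (should be 0)
  u_3 · u_2 = 0 (should be 0)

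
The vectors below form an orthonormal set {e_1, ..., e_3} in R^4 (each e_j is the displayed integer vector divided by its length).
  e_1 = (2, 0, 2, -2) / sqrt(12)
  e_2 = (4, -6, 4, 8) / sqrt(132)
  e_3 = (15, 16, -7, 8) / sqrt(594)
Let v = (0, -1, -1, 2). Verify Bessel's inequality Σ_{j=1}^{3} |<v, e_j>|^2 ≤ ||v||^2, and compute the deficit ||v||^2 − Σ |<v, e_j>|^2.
Σ |<v, e_j>|^2 = 299/54; ||v||^2 = 6; deficit = 25/54

Write each e_j = u_j / sqrt(<u_j, u_j>) where u_j is the displayed integer vector. Then <v, e_j> = <v, u_j> / sqrt(<u_j, u_j>), so |<v, e_j>|^2 = <v, u_j>^2 / <u_j, u_j>.
Coefficients: <v, e_1> = -6/sqrt(12), <v, e_2> = 18/sqrt(132), <v, e_3> = 7/sqrt(594).
Square and sum: Σ |<v, e_j>|^2 = 299/54.
Compute ||v||^2 = v·v = 6.
Deficit = 6 − 299/54 = 25/54 ≥ 0, confirming Bessel's inequality. (The deficit equals ||v − Σ <v,e_j> e_j||^2, the squared distance from v to span{e_j}.)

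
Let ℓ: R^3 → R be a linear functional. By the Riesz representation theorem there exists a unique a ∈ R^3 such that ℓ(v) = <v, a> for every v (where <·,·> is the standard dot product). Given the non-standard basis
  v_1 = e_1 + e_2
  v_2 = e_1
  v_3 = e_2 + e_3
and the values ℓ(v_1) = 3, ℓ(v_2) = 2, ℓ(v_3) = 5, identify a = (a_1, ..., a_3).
a = (2, 1, 4)

Write a = (a_1, ..., a_3) in the standard basis. For each basis vector v_i, ℓ(v_i) = <v_i, a> is a linear equation in the a_j's. Collect the n equations into a matrix system V a = ℓ, where row i of V is v_i (expressed in the standard basis). Since V is invertible (lower-triangular with 1s on the diagonal, up to permutation), solve by back-substitution:
  V =
[[1, 1, 0],
 [1, 0, 0],
 [0, 1, 1]]
  V a = (3, 2, 5)
Solving gives a = (2, 1, 4).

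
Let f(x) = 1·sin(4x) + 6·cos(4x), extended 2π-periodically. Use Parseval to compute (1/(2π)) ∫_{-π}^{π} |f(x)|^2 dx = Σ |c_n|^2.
Σ |c_n|^2 = 37/2

Expand |f|^2 and use orthogonality of {sin(nx), cos(mx)} on [-π, π]:
  ∫_{-π}^{π} sin(nx)^2 dx = π, ∫ cos(mx)^2 dx = π, and cross terms integrate to 0.
So ∫_{-π}^{π} f(x)^2 dx = 1^2 · π + 6^2 · π = (1 + 36)π.
Divide by 2π: (1 + 36)/2 = 37/2.
By Parseval, this equals Σ |c_n|^2.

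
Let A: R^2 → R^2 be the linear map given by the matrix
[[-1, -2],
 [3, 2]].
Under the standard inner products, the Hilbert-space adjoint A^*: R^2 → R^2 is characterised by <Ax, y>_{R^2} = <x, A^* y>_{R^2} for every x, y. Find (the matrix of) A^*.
A^* = A^T =
[[-1, 3],
 [-2, 2]]

For real matrices with standard dot products, the defining identity <Ax, y> = <x, A^* y> gives (Ax)^T y = x^T (A^*) y, i.e. x^T A^T y = x^T (A^*) y. Since this holds for all x, y, we must have A^* = A^T. Therefore
A^* =
[[-1, 3],
 [-2, 2]].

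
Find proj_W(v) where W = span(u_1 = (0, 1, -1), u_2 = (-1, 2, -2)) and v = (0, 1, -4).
proj_W(v) = (0, 5/2, -5/2)

Set up U = [u_1 | ... | u_2] ∈ R^(3×2). The projector onto W = col(U) is P = U (U^T U)^(-1) U^T.
Compute U^T U =
  [2, 4]
  [4, 9],
and U^T v = (5, 10).
Solve U^T U · c = U^T v for the coefficients: c = (5/2, 0). The projection is proj_W(v) = U c.
Check: (v - proj_W(v)) · u_1 = 0  (should be 0).
Check: (v - proj_W(v)) · u_2 = 0  (should be 0).
Result: proj_W(v) = (0, 5/2, -5/2).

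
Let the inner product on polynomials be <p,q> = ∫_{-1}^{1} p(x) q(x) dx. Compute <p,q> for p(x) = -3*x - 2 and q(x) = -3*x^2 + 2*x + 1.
<p,q> = -4

Expand the product: p(x)·q(x) = 9*x^3 - 7*x - 2.
∫_{-1}^{1} of each monomial x^k gives [2/(k+1) if k even, 0 if k odd]. Integrating term-by-term (or equivalently evaluating the antiderivative F(x) = 9*x^4/4 - 7*x^2/2 - 2*x at the endpoints):
  F(1) − F(−1) = -13/4 − (3/4) = -4.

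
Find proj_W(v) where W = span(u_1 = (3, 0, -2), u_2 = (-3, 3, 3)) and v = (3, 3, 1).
proj_W(v) = (15/7, 24/7, -2/7)

Set up U = [u_1 | ... | u_2] ∈ R^(3×2). The projector onto W = col(U) is P = U (U^T U)^(-1) U^T.
Compute U^T U =
  [13, -15]
  [-15, 27],
and U^T v = (7, 3).
Solve U^T U · c = U^T v for the coefficients: c = (13/7, 8/7). The projection is proj_W(v) = U c.
Check: (v - proj_W(v)) · u_1 = 0  (should be 0).
Check: (v - proj_W(v)) · u_2 = 0  (should be 0).
Result: proj_W(v) = (15/7, 24/7, -2/7).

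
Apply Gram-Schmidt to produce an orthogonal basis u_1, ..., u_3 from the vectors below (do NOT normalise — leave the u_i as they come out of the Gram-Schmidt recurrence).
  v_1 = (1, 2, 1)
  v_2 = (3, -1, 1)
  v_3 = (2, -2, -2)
Orthogonal basis:
  u_1 = (1, 2, 1)
  u_2 = (8/3, -5/3, 2/3)
  u_3 = (24/31, 16/31, -56/31)

Apply the Gram-Schmidt recurrence
  u_1 = v_1
  u_i = v_i − Σ_{j<i} ((v_i · u_j) / (u_j · u_j)) · u_j.

Step by step this gives:
  u_1 = (1, 2, 1)
  u_2 = (8/3, -5/3, 2/3)
  u_3 = (24/31, 16/31, -56/31)

Orthogonality check:
  u_2 · u_1 = 0 (should be 0)
  u_3 · u_1 = 0 (should be 0)
  u_3 · u_2 = 0 (should be 0)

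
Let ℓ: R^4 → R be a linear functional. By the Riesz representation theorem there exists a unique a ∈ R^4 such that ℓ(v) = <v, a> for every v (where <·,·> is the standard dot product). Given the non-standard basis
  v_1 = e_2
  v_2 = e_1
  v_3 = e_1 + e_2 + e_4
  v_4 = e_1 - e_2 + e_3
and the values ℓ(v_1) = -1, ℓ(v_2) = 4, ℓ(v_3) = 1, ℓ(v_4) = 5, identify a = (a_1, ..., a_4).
a = (4, -1, 0, -2)

Write a = (a_1, ..., a_4) in the standard basis. For each basis vector v_i, ℓ(v_i) = <v_i, a> is a linear equation in the a_j's. Collect the n equations into a matrix system V a = ℓ, where row i of V is v_i (expressed in the standard basis). Since V is invertible (lower-triangular with 1s on the diagonal, up to permutation), solve by back-substitution:
  V =
[[0, 1, 0, 0],
 [1, 0, 0, 0],
 [1, 1, 0, 1],
 [1, -1, 1, 0]]
  V a = (-1, 4, 1, 5)
Solving gives a = (4, -1, 0, -2).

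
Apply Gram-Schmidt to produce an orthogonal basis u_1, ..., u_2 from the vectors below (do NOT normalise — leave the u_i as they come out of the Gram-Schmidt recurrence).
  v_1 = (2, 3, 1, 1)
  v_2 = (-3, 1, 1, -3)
Orthogonal basis:
  u_1 = (2, 3, 1, 1)
  u_2 = (-7/3, 2, 4/3, -8/3)

Apply the Gram-Schmidt recurrence
  u_1 = v_1
  u_i = v_i − Σ_{j<i} ((v_i · u_j) / (u_j · u_j)) · u_j.

Step by step this gives:
  u_1 = (2, 3, 1, 1)
  u_2 = (-7/3, 2, 4/3, -8/3)

Orthogonality check:
  u_2 · u_1 = 0 (should be 0)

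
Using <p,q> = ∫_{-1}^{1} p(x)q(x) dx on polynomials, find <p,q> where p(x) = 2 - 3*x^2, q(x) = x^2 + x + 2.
<p,q> = 62/15

Expand the product: p(x)·q(x) = -3*x^4 - 3*x^3 - 4*x^2 + 2*x + 4.
∫_{-1}^{1} of each monomial x^k gives [2/(k+1) if k even, 0 if k odd]. Integrating term-by-term (or equivalently evaluating the antiderivative F(x) = -3*x^5/5 - 3*x^4/4 - 4*x^3/3 + x^2 + 4*x at the endpoints):
  F(1) − F(−1) = 139/60 − (-109/60) = 62/15.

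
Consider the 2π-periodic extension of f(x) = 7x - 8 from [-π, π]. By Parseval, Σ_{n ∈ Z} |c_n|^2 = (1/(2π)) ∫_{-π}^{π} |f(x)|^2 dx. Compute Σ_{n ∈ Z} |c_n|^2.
Σ |c_n|^2 = 49π^2/3 + 64

Expand and integrate term by term over [-π, π]:
  ∫ (7x)^2 dx = 49·(2π^3/3); ∫ 2·7·(-8)·x dx = 0 (odd integrand); ∫ (-8)^2 dx = 64·2π.
So (1/(2π)) ∫_{-π}^{π} (7x - 8)^2 dx = 49π^2/3 + 64 = 49π^2/3 + 64.
Parseval ⇒ Σ |c_n|^2 = 49π^2/3 + 64.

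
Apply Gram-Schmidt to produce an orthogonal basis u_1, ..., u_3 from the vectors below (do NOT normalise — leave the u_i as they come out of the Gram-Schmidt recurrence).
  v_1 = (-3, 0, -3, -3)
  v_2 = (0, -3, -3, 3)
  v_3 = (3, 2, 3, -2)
Orthogonal basis:
  u_1 = (-3, 0, -3, -3)
  u_2 = (0, -3, -3, 3)
  u_3 = (5/3, -1/3, -2/3, -1)

Apply the Gram-Schmidt recurrence
  u_1 = v_1
  u_i = v_i − Σ_{j<i} ((v_i · u_j) / (u_j · u_j)) · u_j.

Step by step this gives:
  u_1 = (-3, 0, -3, -3)
  u_2 = (0, -3, -3, 3)
  u_3 = (5/3, -1/3, -2/3, -1)

Orthogonality check:
  u_2 · u_1 = 0 (should be 0)
  u_3 · u_1 = 0 (should be 0)
  u_3 · u_2 = 0 (should be 0)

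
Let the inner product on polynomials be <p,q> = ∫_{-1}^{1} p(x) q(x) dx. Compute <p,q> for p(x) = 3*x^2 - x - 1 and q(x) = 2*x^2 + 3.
<p,q> = 16/15

Expand the product: p(x)·q(x) = 6*x^4 - 2*x^3 + 7*x^2 - 3*x - 3.
∫_{-1}^{1} of each monomial x^k gives [2/(k+1) if k even, 0 if k odd]. Integrating term-by-term (or equivalently evaluating the antiderivative F(x) = 6*x^5/5 - x^4/2 + 7*x^3/3 - 3*x^2/2 - 3*x at the endpoints):
  F(1) − F(−1) = -22/15 − (-38/15) = 16/15.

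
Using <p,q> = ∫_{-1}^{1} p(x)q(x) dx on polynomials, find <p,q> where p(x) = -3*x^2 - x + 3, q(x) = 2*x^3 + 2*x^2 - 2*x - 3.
<p,q> = -148/15

Expand the product: p(x)·q(x) = -6*x^5 - 8*x^4 + 10*x^3 + 17*x^2 - 3*x - 9.
∫_{-1}^{1} of each monomial x^k gives [2/(k+1) if k even, 0 if k odd]. Integrating term-by-term (or equivalently evaluating the antiderivative F(x) = -x^6 - 8*x^5/5 + 5*x^4/2 + 17*x^3/3 - 3*x^2/2 - 9*x at the endpoints):
  F(1) − F(−1) = -74/15 − (74/15) = -148/15.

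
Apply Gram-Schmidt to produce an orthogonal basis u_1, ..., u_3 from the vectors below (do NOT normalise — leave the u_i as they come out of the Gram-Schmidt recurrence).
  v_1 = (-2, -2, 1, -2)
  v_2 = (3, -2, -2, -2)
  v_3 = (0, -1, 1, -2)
Orthogonal basis:
  u_1 = (-2, -2, 1, -2)
  u_2 = (3, -2, -2, -2)
  u_3 = (46/91, 125/273, 230/273, -148/273)

Apply the Gram-Schmidt recurrence
  u_1 = v_1
  u_i = v_i − Σ_{j<i} ((v_i · u_j) / (u_j · u_j)) · u_j.

Step by step this gives:
  u_1 = (-2, -2, 1, -2)
  u_2 = (3, -2, -2, -2)
  u_3 = (46/91, 125/273, 230/273, -148/273)

Orthogonality check:
  u_2 · u_1 = 0 (should be 0)
  u_3 · u_1 = 0 (should be 0)
  u_3 · u_2 = 0 (should be 0)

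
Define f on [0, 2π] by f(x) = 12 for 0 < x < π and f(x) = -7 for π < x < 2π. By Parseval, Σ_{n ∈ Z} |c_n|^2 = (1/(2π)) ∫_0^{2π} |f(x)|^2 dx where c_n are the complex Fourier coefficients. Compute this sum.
Σ |c_n|^2 = 193/2

Parseval equates the L^2 energy of f (normalised by 1/(2π)) with the ℓ^2 sum of its Fourier coefficients: (1/(2π)) ∫_0^{2π} |f|^2 = Σ |c_n|^2.
Compute the left side: (1/(2π)) [∫_0^π 12^2 dx + ∫_π^{2π} (-7)^2 dx] = (1/(2π)) · (144π + 49π) = (144 + 49)/2 = 193/2.
So Σ_{n ∈ Z} |c_n|^2 = 193/2.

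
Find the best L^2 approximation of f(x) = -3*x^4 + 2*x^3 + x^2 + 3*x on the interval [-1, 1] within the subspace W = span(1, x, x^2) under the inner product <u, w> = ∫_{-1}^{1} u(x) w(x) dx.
g(x) = -11*x^2/7 + 21*x/5 + 9/35

The best approximation g ∈ W is the orthogonal projection of f onto W. Writing g = a_0 + a_1 x + a_2 x^2, the coefficients solve the normal equations G · a = b where
  G_{ij} = <φ_i, φ_j> and b_i = <f, φ_i>, with φ_0 = 1, φ_1 = x, φ_2 = x^2.
G =
  [2, 0, 2/3]
  [0, 2/3, 0]
  [2/3, 0, 2/5],
b = (-8/15, 14/5, -16/35).
Solving gives a_0 = 9/35, a_1 = 21/5, a_2 = -11/7, so
  g(x) = -11*x^2/7 + 21*x/5 + 9/35.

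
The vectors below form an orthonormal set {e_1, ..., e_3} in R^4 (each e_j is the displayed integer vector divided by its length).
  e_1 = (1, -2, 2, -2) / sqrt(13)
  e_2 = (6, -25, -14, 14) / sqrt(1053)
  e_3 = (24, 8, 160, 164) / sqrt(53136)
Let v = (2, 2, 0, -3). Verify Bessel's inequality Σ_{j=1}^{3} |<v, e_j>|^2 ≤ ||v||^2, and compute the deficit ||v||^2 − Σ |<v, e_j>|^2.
Σ |<v, e_j>|^2 = 441/41; ||v||^2 = 17; deficit = 256/41

Write each e_j = u_j / sqrt(<u_j, u_j>) where u_j is the displayed integer vector. Then <v, e_j> = <v, u_j> / sqrt(<u_j, u_j>), so |<v, e_j>|^2 = <v, u_j>^2 / <u_j, u_j>.
Coefficients: <v, e_1> = 4/sqrt(13), <v, e_2> = -80/sqrt(1053), <v, e_3> = -428/sqrt(53136).
Square and sum: Σ |<v, e_j>|^2 = 441/41.
Compute ||v||^2 = v·v = 17.
Deficit = 17 − 441/41 = 256/41 ≥ 0, confirming Bessel's inequality. (The deficit equals ||v − Σ <v,e_j> e_j||^2, the squared distance from v to span{e_j}.)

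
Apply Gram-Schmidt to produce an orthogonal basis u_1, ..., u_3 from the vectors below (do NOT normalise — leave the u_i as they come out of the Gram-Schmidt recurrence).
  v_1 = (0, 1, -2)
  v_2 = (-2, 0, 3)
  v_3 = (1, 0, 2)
Orthogonal basis:
  u_1 = (0, 1, -2)
  u_2 = (-2, 6/5, 3/5)
  u_3 = (21/29, 28/29, 14/29)

Apply the Gram-Schmidt recurrence
  u_1 = v_1
  u_i = v_i − Σ_{j<i} ((v_i · u_j) / (u_j · u_j)) · u_j.

Step by step this gives:
  u_1 = (0, 1, -2)
  u_2 = (-2, 6/5, 3/5)
  u_3 = (21/29, 28/29, 14/29)

Orthogonality check:
  u_2 · u_1 = 0 (should be 0)
  u_3 · u_1 = 0 (should be 0)
  u_3 · u_2 = 0 (should be 0)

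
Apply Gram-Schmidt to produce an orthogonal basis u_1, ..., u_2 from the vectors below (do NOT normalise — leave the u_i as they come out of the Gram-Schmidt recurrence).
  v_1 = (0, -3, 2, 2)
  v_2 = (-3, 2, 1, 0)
Orthogonal basis:
  u_1 = (0, -3, 2, 2)
  u_2 = (-3, 22/17, 25/17, 8/17)

Apply the Gram-Schmidt recurrence
  u_1 = v_1
  u_i = v_i − Σ_{j<i} ((v_i · u_j) / (u_j · u_j)) · u_j.

Step by step this gives:
  u_1 = (0, -3, 2, 2)
  u_2 = (-3, 22/17, 25/17, 8/17)

Orthogonality check:
  u_2 · u_1 = 0 (should be 0)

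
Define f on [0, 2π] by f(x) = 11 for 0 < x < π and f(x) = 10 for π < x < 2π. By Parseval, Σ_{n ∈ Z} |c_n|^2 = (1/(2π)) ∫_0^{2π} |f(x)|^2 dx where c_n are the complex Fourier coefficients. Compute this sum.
Σ |c_n|^2 = 221/2

Parseval equates the L^2 energy of f (normalised by 1/(2π)) with the ℓ^2 sum of its Fourier coefficients: (1/(2π)) ∫_0^{2π} |f|^2 = Σ |c_n|^2.
Compute the left side: (1/(2π)) [∫_0^π 11^2 dx + ∫_π^{2π} 10^2 dx] = (1/(2π)) · (121π + 100π) = (121 + 100)/2 = 221/2.
So Σ_{n ∈ Z} |c_n|^2 = 221/2.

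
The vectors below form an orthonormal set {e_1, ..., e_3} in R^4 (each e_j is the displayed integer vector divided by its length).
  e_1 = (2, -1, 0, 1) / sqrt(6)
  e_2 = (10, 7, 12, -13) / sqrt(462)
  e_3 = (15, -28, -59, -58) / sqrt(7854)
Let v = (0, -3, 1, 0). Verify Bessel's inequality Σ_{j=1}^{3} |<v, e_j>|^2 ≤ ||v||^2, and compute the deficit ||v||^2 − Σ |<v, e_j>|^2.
Σ |<v, e_j>|^2 = 179/102; ||v||^2 = 10; deficit = 841/102

Write each e_j = u_j / sqrt(<u_j, u_j>) where u_j is the displayed integer vector. Then <v, e_j> = <v, u_j> / sqrt(<u_j, u_j>), so |<v, e_j>|^2 = <v, u_j>^2 / <u_j, u_j>.
Coefficients: <v, e_1> = 3/sqrt(6), <v, e_2> = -9/sqrt(462), <v, e_3> = 25/sqrt(7854).
Square and sum: Σ |<v, e_j>|^2 = 179/102.
Compute ||v||^2 = v·v = 10.
Deficit = 10 − 179/102 = 841/102 ≥ 0, confirming Bessel's inequality. (The deficit equals ||v − Σ <v,e_j> e_j||^2, the squared distance from v to span{e_j}.)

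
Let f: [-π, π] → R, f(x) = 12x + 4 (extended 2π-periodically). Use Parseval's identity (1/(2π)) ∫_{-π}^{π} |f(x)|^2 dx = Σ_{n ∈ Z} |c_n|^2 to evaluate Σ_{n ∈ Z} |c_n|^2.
Σ |c_n|^2 = 48π^2 + 16

Expand and integrate term by term over [-π, π]:
  ∫ (12x)^2 dx = 144·(2π^3/3); ∫ 2·12·(4)·x dx = 0 (odd integrand); ∫ 4^2 dx = 16·2π.
So (1/(2π)) ∫_{-π}^{π} (12x + 4)^2 dx = 144π^2/3 + 16 = 48π^2 + 16.
Parseval ⇒ Σ |c_n|^2 = 48π^2 + 16.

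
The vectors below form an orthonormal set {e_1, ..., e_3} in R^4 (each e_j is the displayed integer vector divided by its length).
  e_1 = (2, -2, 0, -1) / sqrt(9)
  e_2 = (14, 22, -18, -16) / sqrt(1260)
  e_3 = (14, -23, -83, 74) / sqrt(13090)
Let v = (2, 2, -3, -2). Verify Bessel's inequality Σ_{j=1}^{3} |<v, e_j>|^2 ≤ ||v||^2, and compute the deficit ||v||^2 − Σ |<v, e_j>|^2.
Σ |<v, e_j>|^2 = 5*2**(14/71)*3**(28/355)*5**(131/710)*7**(33/71); ||v||^2 = 21; deficit = 81/374

Write each e_j = u_j / sqrt(<u_j, u_j>) where u_j is the displayed integer vector. Then <v, e_j> = <v, u_j> / sqrt(<u_j, u_j>), so |<v, e_j>|^2 = <v, u_j>^2 / <u_j, u_j>.
Coefficients: <v, e_1> = 2/sqrt(9), <v, e_2> = 158/sqrt(1260), <v, e_3> = 83/sqrt(13090).
Square and sum: Σ |<v, e_j>|^2 = 5*2**(14/71)*3**(28/355)*5**(131/710)*7**(33/71).
Compute ||v||^2 = v·v = 21.
Deficit = 21 − 5*2**(14/71)*3**(28/355)*5**(131/710)*7**(33/71) = 81/374 ≥ 0, confirming Bessel's inequality. (The deficit equals ||v − Σ <v,e_j> e_j||^2, the squared distance from v to span{e_j}.)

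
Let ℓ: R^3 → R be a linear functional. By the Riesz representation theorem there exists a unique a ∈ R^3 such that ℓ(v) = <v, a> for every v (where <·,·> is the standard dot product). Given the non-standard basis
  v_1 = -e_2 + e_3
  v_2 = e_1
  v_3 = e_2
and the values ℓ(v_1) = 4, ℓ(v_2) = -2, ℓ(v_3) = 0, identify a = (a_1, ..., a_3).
a = (-2, 0, 4)

Write a = (a_1, ..., a_3) in the standard basis. For each basis vector v_i, ℓ(v_i) = <v_i, a> is a linear equation in the a_j's. Collect the n equations into a matrix system V a = ℓ, where row i of V is v_i (expressed in the standard basis). Since V is invertible (lower-triangular with 1s on the diagonal, up to permutation), solve by back-substitution:
  V =
[[0, -1, 1],
 [1, 0, 0],
 [0, 1, 0]]
  V a = (4, -2, 0)
Solving gives a = (-2, 0, 4).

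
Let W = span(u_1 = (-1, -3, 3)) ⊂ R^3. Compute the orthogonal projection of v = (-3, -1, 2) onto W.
proj_W(v) = (-12/19, -36/19, 36/19)

Set up U = [u_1 | ... | u_1] ∈ R^(3×1). The projector onto W = col(U) is P = U (U^T U)^(-1) U^T.
Compute U^T U =
  [19],
and U^T v = (12).
Solve U^T U · c = U^T v for the coefficients: c = (12/19). The projection is proj_W(v) = U c.
Check: (v - proj_W(v)) · u_1 = 0  (should be 0).
Result: proj_W(v) = (-12/19, -36/19, 36/19).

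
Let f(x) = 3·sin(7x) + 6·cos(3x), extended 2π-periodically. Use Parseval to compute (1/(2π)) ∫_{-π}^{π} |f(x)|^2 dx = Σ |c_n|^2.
Σ |c_n|^2 = 45/2

Expand |f|^2 and use orthogonality of {sin(nx), cos(mx)} on [-π, π]:
  ∫_{-π}^{π} sin(nx)^2 dx = π, ∫ cos(mx)^2 dx = π, and cross terms integrate to 0.
So ∫_{-π}^{π} f(x)^2 dx = 3^2 · π + 6^2 · π = (9 + 36)π.
Divide by 2π: (9 + 36)/2 = 45/2.
By Parseval, this equals Σ |c_n|^2.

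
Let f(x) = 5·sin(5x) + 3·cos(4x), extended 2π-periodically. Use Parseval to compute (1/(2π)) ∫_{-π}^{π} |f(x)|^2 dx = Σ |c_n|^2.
Σ |c_n|^2 = 17

Expand |f|^2 and use orthogonality of {sin(nx), cos(mx)} on [-π, π]:
  ∫_{-π}^{π} sin(nx)^2 dx = π, ∫ cos(mx)^2 dx = π, and cross terms integrate to 0.
So ∫_{-π}^{π} f(x)^2 dx = 5^2 · π + 3^2 · π = (25 + 9)π.
Divide by 2π: (25 + 9)/2 = 17.
By Parseval, this equals Σ |c_n|^2.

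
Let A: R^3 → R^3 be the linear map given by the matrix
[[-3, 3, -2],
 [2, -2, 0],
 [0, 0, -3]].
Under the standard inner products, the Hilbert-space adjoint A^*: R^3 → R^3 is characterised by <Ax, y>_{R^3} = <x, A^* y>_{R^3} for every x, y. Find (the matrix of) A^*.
A^* = A^T =
[[-3, 2, 0],
 [3, -2, 0],
 [-2, 0, -3]]

For real matrices with standard dot products, the defining identity <Ax, y> = <x, A^* y> gives (Ax)^T y = x^T (A^*) y, i.e. x^T A^T y = x^T (A^*) y. Since this holds for all x, y, we must have A^* = A^T. Therefore
A^* =
[[-3, 2, 0],
 [3, -2, 0],
 [-2, 0, -3]].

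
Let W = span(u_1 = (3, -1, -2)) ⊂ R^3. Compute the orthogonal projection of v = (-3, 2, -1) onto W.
proj_W(v) = (-27/14, 9/14, 9/7)

Set up U = [u_1 | ... | u_1] ∈ R^(3×1). The projector onto W = col(U) is P = U (U^T U)^(-1) U^T.
Compute U^T U =
  [14],
and U^T v = (-9).
Solve U^T U · c = U^T v for the coefficients: c = (-9/14). The projection is proj_W(v) = U c.
Check: (v - proj_W(v)) · u_1 = 0  (should be 0).
Result: proj_W(v) = (-27/14, 9/14, 9/7).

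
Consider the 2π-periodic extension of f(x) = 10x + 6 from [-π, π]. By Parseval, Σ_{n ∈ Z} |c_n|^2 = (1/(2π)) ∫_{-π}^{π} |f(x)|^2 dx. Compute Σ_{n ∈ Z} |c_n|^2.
Σ |c_n|^2 = 100π^2/3 + 36

Expand and integrate term by term over [-π, π]:
  ∫ (10x)^2 dx = 100·(2π^3/3); ∫ 2·10·(6)·x dx = 0 (odd integrand); ∫ 6^2 dx = 36·2π.
So (1/(2π)) ∫_{-π}^{π} (10x + 6)^2 dx = 100π^2/3 + 36 = 100π^2/3 + 36.
Parseval ⇒ Σ |c_n|^2 = 100π^2/3 + 36.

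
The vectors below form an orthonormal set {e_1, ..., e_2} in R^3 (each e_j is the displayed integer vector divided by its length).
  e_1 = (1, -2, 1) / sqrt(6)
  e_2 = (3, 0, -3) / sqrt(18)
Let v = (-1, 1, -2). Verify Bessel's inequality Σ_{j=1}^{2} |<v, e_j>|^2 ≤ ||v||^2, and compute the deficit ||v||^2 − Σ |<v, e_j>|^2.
Σ |<v, e_j>|^2 = 14/3; ||v||^2 = 6; deficit = 4/3

Write each e_j = u_j / sqrt(<u_j, u_j>) where u_j is the displayed integer vector. Then <v, e_j> = <v, u_j> / sqrt(<u_j, u_j>), so |<v, e_j>|^2 = <v, u_j>^2 / <u_j, u_j>.
Coefficients: <v, e_1> = -5/sqrt(6), <v, e_2> = 3/sqrt(18).
Square and sum: Σ |<v, e_j>|^2 = 14/3.
Compute ||v||^2 = v·v = 6.
Deficit = 6 − 14/3 = 4/3 ≥ 0, confirming Bessel's inequality. (The deficit equals ||v − Σ <v,e_j> e_j||^2, the squared distance from v to span{e_j}.)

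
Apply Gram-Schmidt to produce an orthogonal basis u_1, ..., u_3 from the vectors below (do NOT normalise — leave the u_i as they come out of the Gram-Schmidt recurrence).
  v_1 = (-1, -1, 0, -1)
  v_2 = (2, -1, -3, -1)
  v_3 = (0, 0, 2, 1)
Orthogonal basis:
  u_1 = (-1, -1, 0, -1)
  u_2 = (2, -1, -3, -1)
  u_3 = (3/5, -4/5, 3/5, 1/5)

Apply the Gram-Schmidt recurrence
  u_1 = v_1
  u_i = v_i − Σ_{j<i} ((v_i · u_j) / (u_j · u_j)) · u_j.

Step by step this gives:
  u_1 = (-1, -1, 0, -1)
  u_2 = (2, -1, -3, -1)
  u_3 = (3/5, -4/5, 3/5, 1/5)

Orthogonality check:
  u_2 · u_1 = 0 (should be 0)
  u_3 · u_1 = 0 (should be 0)
  u_3 · u_2 = 0 (should be 0)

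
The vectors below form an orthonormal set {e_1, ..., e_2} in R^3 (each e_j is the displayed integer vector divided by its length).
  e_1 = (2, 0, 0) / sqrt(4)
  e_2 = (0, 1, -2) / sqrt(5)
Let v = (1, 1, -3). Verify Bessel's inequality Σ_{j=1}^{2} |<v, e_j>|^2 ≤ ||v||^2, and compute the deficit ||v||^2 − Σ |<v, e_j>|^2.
Σ |<v, e_j>|^2 = 54/5; ||v||^2 = 11; deficit = 1/5

Write each e_j = u_j / sqrt(<u_j, u_j>) where u_j is the displayed integer vector. Then <v, e_j> = <v, u_j> / sqrt(<u_j, u_j>), so |<v, e_j>|^2 = <v, u_j>^2 / <u_j, u_j>.
Coefficients: <v, e_1> = 2/sqrt(4), <v, e_2> = 7/sqrt(5).
Square and sum: Σ |<v, e_j>|^2 = 54/5.
Compute ||v||^2 = v·v = 11.
Deficit = 11 − 54/5 = 1/5 ≥ 0, confirming Bessel's inequality. (The deficit equals ||v − Σ <v,e_j> e_j||^2, the squared distance from v to span{e_j}.)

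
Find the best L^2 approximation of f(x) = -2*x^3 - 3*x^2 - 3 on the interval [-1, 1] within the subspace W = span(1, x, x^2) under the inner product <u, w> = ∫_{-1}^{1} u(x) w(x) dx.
g(x) = -3*x^2 - 6*x/5 - 3

The best approximation g ∈ W is the orthogonal projection of f onto W. Writing g = a_0 + a_1 x + a_2 x^2, the coefficients solve the normal equations G · a = b where
  G_{ij} = <φ_i, φ_j> and b_i = <f, φ_i>, with φ_0 = 1, φ_1 = x, φ_2 = x^2.
G =
  [2, 0, 2/3]
  [0, 2/3, 0]
  [2/3, 0, 2/5],
b = (-8, -4/5, -16/5).
Solving gives a_0 = -3, a_1 = -6/5, a_2 = -3, so
  g(x) = -3*x^2 - 6*x/5 - 3.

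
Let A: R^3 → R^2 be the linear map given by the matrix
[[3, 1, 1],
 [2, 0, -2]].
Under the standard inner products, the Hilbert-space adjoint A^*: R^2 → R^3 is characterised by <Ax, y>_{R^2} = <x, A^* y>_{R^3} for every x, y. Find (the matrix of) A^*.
A^* = A^T =
[[3, 2],
 [1, 0],
 [1, -2]]

For real matrices with standard dot products, the defining identity <Ax, y> = <x, A^* y> gives (Ax)^T y = x^T (A^*) y, i.e. x^T A^T y = x^T (A^*) y. Since this holds for all x, y, we must have A^* = A^T. Therefore
A^* =
[[3, 2],
 [1, 0],
 [1, -2]].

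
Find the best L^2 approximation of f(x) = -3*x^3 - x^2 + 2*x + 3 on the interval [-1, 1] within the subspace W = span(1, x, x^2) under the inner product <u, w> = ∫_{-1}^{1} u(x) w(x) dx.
g(x) = -x^2 + x/5 + 3

The best approximation g ∈ W is the orthogonal projection of f onto W. Writing g = a_0 + a_1 x + a_2 x^2, the coefficients solve the normal equations G · a = b where
  G_{ij} = <φ_i, φ_j> and b_i = <f, φ_i>, with φ_0 = 1, φ_1 = x, φ_2 = x^2.
G =
  [2, 0, 2/3]
  [0, 2/3, 0]
  [2/3, 0, 2/5],
b = (16/3, 2/15, 8/5).
Solving gives a_0 = 3, a_1 = 1/5, a_2 = -1, so
  g(x) = -x^2 + x/5 + 3.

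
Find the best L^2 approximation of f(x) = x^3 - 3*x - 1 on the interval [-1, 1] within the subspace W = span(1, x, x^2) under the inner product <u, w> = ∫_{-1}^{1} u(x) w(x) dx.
g(x) = -12*x/5 - 1

The best approximation g ∈ W is the orthogonal projection of f onto W. Writing g = a_0 + a_1 x + a_2 x^2, the coefficients solve the normal equations G · a = b where
  G_{ij} = <φ_i, φ_j> and b_i = <f, φ_i>, with φ_0 = 1, φ_1 = x, φ_2 = x^2.
G =
  [2, 0, 2/3]
  [0, 2/3, 0]
  [2/3, 0, 2/5],
b = (-2, -8/5, -2/3).
Solving gives a_0 = -1, a_1 = -12/5, a_2 = 0, so
  g(x) = -12*x/5 - 1.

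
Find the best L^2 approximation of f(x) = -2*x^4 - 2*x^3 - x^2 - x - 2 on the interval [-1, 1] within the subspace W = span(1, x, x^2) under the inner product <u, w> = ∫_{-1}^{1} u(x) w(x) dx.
g(x) = -19*x^2/7 - 11*x/5 - 64/35

The best approximation g ∈ W is the orthogonal projection of f onto W. Writing g = a_0 + a_1 x + a_2 x^2, the coefficients solve the normal equations G · a = b where
  G_{ij} = <φ_i, φ_j> and b_i = <f, φ_i>, with φ_0 = 1, φ_1 = x, φ_2 = x^2.
G =
  [2, 0, 2/3]
  [0, 2/3, 0]
  [2/3, 0, 2/5],
b = (-82/15, -22/15, -242/105).
Solving gives a_0 = -64/35, a_1 = -11/5, a_2 = -19/7, so
  g(x) = -19*x^2/7 - 11*x/5 - 64/35.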